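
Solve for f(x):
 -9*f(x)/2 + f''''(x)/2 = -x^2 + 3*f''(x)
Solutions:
 f(x) = C1*exp(-sqrt(3)*x*sqrt(1 + sqrt(2))) + C2*exp(sqrt(3)*x*sqrt(1 + sqrt(2))) + C3*sin(sqrt(3)*x*sqrt(-1 + sqrt(2))) + C4*cos(sqrt(3)*x*sqrt(-1 + sqrt(2))) + 2*x^2/9 - 8/27


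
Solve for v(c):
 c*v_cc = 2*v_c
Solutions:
 v(c) = C1 + C2*c^3


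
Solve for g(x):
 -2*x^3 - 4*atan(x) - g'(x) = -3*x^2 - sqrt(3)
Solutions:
 g(x) = C1 - x^4/2 + x^3 - 4*x*atan(x) + sqrt(3)*x + 2*log(x^2 + 1)


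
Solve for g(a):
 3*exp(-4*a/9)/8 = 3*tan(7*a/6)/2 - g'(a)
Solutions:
 g(a) = C1 + 9*log(tan(7*a/6)^2 + 1)/14 + 27*exp(-4*a/9)/32


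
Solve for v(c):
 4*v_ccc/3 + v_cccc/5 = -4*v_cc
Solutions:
 v(c) = C1 + C2*c + (C3*sin(4*sqrt(5)*c/3) + C4*cos(4*sqrt(5)*c/3))*exp(-10*c/3)


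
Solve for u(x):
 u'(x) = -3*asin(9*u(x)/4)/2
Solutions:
 Integral(1/asin(9*_y/4), (_y, u(x))) = C1 - 3*x/2


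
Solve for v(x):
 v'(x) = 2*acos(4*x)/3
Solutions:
 v(x) = C1 + 2*x*acos(4*x)/3 - sqrt(1 - 16*x^2)/6


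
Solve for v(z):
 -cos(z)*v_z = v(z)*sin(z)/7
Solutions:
 v(z) = C1*cos(z)^(1/7)


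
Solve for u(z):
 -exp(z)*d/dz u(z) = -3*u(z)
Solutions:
 u(z) = C1*exp(-3*exp(-z))


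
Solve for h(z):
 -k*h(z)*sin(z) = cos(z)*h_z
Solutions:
 h(z) = C1*exp(k*log(cos(z)))


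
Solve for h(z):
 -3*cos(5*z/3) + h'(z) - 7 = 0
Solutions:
 h(z) = C1 + 7*z + 9*sin(5*z/3)/5


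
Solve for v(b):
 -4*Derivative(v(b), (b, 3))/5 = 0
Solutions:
 v(b) = C1 + C2*b + C3*b^2


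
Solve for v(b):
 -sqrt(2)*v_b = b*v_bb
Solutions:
 v(b) = C1 + C2*b^(1 - sqrt(2))


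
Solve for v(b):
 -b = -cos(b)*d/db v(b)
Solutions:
 v(b) = C1 + Integral(b/cos(b), b)


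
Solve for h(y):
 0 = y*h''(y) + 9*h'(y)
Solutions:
 h(y) = C1 + C2/y^8


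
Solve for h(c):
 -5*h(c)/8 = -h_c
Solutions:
 h(c) = C1*exp(5*c/8)


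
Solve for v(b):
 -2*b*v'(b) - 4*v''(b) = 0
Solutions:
 v(b) = C1 + C2*erf(b/2)


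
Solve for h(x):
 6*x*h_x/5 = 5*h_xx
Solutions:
 h(x) = C1 + C2*erfi(sqrt(3)*x/5)


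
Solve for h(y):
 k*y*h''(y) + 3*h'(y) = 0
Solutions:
 h(y) = C1 + y^(((re(k) - 3)*re(k) + im(k)^2)/(re(k)^2 + im(k)^2))*(C2*sin(3*log(y)*Abs(im(k))/(re(k)^2 + im(k)^2)) + C3*cos(3*log(y)*im(k)/(re(k)^2 + im(k)^2)))


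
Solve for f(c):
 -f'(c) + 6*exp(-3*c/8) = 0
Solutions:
 f(c) = C1 - 16*exp(-3*c/8)


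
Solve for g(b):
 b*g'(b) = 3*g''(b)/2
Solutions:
 g(b) = C1 + C2*erfi(sqrt(3)*b/3)


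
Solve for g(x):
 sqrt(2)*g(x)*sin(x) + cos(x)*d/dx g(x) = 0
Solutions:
 g(x) = C1*cos(x)^(sqrt(2))


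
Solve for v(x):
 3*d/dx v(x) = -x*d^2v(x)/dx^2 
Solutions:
 v(x) = C1 + C2/x^2


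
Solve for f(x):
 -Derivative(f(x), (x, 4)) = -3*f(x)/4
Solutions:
 f(x) = C1*exp(-sqrt(2)*3^(1/4)*x/2) + C2*exp(sqrt(2)*3^(1/4)*x/2) + C3*sin(sqrt(2)*3^(1/4)*x/2) + C4*cos(sqrt(2)*3^(1/4)*x/2)


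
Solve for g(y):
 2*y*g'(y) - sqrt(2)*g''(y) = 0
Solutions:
 g(y) = C1 + C2*erfi(2^(3/4)*y/2)


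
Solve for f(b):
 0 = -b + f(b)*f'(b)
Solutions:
 f(b) = -sqrt(C1 + b^2)
 f(b) = sqrt(C1 + b^2)


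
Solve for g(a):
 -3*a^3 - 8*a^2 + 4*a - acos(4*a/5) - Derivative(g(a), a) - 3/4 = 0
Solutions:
 g(a) = C1 - 3*a^4/4 - 8*a^3/3 + 2*a^2 - a*acos(4*a/5) - 3*a/4 + sqrt(25 - 16*a^2)/4


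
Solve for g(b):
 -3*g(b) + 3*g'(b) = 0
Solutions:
 g(b) = C1*exp(b)


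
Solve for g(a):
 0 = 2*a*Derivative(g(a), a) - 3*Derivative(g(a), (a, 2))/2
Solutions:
 g(a) = C1 + C2*erfi(sqrt(6)*a/3)


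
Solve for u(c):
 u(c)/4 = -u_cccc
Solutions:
 u(c) = (C1*sin(c/2) + C2*cos(c/2))*exp(-c/2) + (C3*sin(c/2) + C4*cos(c/2))*exp(c/2)


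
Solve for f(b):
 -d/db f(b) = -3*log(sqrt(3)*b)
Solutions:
 f(b) = C1 + 3*b*log(b) - 3*b + 3*b*log(3)/2


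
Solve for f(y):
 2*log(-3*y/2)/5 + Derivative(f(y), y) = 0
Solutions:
 f(y) = C1 - 2*y*log(-y)/5 + 2*y*(-log(3) + log(2) + 1)/5


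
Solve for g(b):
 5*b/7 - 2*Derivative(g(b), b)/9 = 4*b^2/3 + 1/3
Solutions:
 g(b) = C1 - 2*b^3 + 45*b^2/28 - 3*b/2


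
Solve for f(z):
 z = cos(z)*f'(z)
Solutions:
 f(z) = C1 + Integral(z/cos(z), z)


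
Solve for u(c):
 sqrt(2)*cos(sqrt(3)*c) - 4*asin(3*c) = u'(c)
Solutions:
 u(c) = C1 - 4*c*asin(3*c) - 4*sqrt(1 - 9*c^2)/3 + sqrt(6)*sin(sqrt(3)*c)/3


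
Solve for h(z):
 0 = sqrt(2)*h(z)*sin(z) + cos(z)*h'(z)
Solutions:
 h(z) = C1*cos(z)^(sqrt(2))


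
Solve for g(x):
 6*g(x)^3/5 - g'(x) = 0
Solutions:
 g(x) = -sqrt(10)*sqrt(-1/(C1 + 6*x))/2
 g(x) = sqrt(10)*sqrt(-1/(C1 + 6*x))/2


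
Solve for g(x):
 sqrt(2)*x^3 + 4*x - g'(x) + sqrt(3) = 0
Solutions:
 g(x) = C1 + sqrt(2)*x^4/4 + 2*x^2 + sqrt(3)*x


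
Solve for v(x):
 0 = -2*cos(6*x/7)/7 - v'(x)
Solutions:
 v(x) = C1 - sin(6*x/7)/3


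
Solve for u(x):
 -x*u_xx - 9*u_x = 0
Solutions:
 u(x) = C1 + C2/x^8


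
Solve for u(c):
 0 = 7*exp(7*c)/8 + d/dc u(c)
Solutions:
 u(c) = C1 - exp(7*c)/8


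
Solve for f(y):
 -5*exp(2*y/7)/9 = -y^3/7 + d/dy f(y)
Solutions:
 f(y) = C1 + y^4/28 - 35*exp(2*y/7)/18


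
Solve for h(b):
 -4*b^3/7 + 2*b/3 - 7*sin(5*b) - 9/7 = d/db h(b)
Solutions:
 h(b) = C1 - b^4/7 + b^2/3 - 9*b/7 + 7*cos(5*b)/5


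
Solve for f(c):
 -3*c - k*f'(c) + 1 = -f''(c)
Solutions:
 f(c) = C1 + C2*exp(c*k) - 3*c^2/(2*k) + c/k - 3*c/k^2


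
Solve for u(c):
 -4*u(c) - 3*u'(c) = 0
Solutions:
 u(c) = C1*exp(-4*c/3)


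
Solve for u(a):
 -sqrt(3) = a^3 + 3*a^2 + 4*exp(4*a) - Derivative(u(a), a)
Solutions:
 u(a) = C1 + a^4/4 + a^3 + sqrt(3)*a + exp(4*a)


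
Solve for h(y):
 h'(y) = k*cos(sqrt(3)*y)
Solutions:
 h(y) = C1 + sqrt(3)*k*sin(sqrt(3)*y)/3


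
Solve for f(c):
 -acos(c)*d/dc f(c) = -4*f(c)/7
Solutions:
 f(c) = C1*exp(4*Integral(1/acos(c), c)/7)


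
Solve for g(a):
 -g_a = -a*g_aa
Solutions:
 g(a) = C1 + C2*a^2


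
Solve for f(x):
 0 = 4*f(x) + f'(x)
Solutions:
 f(x) = C1*exp(-4*x)


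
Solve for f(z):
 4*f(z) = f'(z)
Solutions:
 f(z) = C1*exp(4*z)


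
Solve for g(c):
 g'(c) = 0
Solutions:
 g(c) = C1


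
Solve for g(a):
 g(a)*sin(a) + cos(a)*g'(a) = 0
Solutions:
 g(a) = C1*cos(a)


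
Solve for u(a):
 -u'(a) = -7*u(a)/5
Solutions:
 u(a) = C1*exp(7*a/5)


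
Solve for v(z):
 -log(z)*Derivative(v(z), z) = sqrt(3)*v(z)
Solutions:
 v(z) = C1*exp(-sqrt(3)*li(z))


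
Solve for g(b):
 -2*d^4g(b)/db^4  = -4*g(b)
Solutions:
 g(b) = C1*exp(-2^(1/4)*b) + C2*exp(2^(1/4)*b) + C3*sin(2^(1/4)*b) + C4*cos(2^(1/4)*b)


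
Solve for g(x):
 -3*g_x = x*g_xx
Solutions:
 g(x) = C1 + C2/x^2


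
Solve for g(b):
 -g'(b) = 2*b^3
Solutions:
 g(b) = C1 - b^4/2


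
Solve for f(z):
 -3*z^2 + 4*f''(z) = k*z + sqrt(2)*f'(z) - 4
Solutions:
 f(z) = C1 + C2*exp(sqrt(2)*z/4) - sqrt(2)*k*z^2/4 - 2*k*z - sqrt(2)*z^3/2 - 6*z^2 - 22*sqrt(2)*z


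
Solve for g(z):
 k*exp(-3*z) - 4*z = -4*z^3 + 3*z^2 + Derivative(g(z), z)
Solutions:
 g(z) = C1 - k*exp(-3*z)/3 + z^4 - z^3 - 2*z^2


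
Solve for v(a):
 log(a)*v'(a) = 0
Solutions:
 v(a) = C1


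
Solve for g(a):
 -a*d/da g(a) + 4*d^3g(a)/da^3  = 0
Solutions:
 g(a) = C1 + Integral(C2*airyai(2^(1/3)*a/2) + C3*airybi(2^(1/3)*a/2), a)


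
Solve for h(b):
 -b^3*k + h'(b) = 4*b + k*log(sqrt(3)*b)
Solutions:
 h(b) = C1 + b^4*k/4 + 2*b^2 + b*k*log(b) - b*k + b*k*log(3)/2


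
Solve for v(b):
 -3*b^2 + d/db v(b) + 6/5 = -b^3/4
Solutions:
 v(b) = C1 - b^4/16 + b^3 - 6*b/5


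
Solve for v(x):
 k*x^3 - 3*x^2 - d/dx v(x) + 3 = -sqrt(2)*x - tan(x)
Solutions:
 v(x) = C1 + k*x^4/4 - x^3 + sqrt(2)*x^2/2 + 3*x - log(cos(x))


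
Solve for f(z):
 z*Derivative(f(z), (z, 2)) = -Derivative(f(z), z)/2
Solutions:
 f(z) = C1 + C2*sqrt(z)


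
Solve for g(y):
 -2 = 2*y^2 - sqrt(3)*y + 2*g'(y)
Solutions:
 g(y) = C1 - y^3/3 + sqrt(3)*y^2/4 - y


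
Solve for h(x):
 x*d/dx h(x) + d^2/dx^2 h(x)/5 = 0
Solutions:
 h(x) = C1 + C2*erf(sqrt(10)*x/2)


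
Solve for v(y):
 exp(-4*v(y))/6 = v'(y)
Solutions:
 v(y) = log(-I*(C1 + 2*y/3)^(1/4))
 v(y) = log(I*(C1 + 2*y/3)^(1/4))
 v(y) = log(-(C1 + 2*y/3)^(1/4))
 v(y) = log(C1 + 2*y/3)/4


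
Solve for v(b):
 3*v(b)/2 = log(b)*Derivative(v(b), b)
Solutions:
 v(b) = C1*exp(3*li(b)/2)


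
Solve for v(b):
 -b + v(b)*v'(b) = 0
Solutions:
 v(b) = -sqrt(C1 + b^2)
 v(b) = sqrt(C1 + b^2)


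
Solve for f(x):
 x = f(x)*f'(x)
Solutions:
 f(x) = -sqrt(C1 + x^2)
 f(x) = sqrt(C1 + x^2)


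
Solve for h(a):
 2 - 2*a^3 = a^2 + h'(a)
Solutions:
 h(a) = C1 - a^4/2 - a^3/3 + 2*a


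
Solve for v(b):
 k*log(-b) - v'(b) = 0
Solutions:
 v(b) = C1 + b*k*log(-b) - b*k


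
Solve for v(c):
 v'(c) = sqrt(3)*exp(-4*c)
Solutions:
 v(c) = C1 - sqrt(3)*exp(-4*c)/4


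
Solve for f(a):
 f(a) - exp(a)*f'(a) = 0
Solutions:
 f(a) = C1*exp(-exp(-a))


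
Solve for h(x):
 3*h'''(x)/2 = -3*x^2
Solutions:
 h(x) = C1 + C2*x + C3*x^2 - x^5/30


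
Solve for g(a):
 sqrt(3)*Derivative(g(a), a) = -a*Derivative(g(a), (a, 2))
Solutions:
 g(a) = C1 + C2*a^(1 - sqrt(3))


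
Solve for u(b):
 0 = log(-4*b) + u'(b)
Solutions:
 u(b) = C1 - b*log(-b) + b*(1 - 2*log(2))


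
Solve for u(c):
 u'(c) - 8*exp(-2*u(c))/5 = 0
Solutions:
 u(c) = log(-sqrt(C1 + 80*c)) - log(5)
 u(c) = log(C1 + 80*c)/2 - log(5)


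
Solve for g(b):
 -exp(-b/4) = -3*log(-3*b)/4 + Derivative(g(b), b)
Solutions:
 g(b) = C1 + 3*b*log(-b)/4 + 3*b*(-1 + log(3))/4 + 4*exp(-b/4)


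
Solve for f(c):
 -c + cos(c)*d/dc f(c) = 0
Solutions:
 f(c) = C1 + Integral(c/cos(c), c)


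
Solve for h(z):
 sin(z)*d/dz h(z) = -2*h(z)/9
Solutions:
 h(z) = C1*(cos(z) + 1)^(1/9)/(cos(z) - 1)^(1/9)


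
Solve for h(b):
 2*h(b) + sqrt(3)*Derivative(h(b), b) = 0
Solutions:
 h(b) = C1*exp(-2*sqrt(3)*b/3)


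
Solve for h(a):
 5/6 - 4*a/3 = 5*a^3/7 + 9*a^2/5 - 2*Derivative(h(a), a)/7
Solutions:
 h(a) = C1 + 5*a^4/8 + 21*a^3/10 + 7*a^2/3 - 35*a/12


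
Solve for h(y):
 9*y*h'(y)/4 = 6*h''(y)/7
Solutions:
 h(y) = C1 + C2*erfi(sqrt(21)*y/4)


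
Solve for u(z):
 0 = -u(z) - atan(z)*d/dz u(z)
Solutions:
 u(z) = C1*exp(-Integral(1/atan(z), z))


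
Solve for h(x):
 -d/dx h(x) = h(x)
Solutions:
 h(x) = C1*exp(-x)


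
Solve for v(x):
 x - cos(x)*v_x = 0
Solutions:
 v(x) = C1 + Integral(x/cos(x), x)


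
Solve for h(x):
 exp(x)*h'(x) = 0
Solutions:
 h(x) = C1


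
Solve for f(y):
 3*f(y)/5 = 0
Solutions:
 f(y) = 0


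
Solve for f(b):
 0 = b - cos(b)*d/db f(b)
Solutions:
 f(b) = C1 + Integral(b/cos(b), b)


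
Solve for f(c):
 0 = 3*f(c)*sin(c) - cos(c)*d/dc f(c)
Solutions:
 f(c) = C1/cos(c)^3


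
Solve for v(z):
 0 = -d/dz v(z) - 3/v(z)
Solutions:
 v(z) = -sqrt(C1 - 6*z)
 v(z) = sqrt(C1 - 6*z)


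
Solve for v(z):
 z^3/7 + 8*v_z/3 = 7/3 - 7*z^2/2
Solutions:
 v(z) = C1 - 3*z^4/224 - 7*z^3/16 + 7*z/8


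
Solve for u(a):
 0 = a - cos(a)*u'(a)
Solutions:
 u(a) = C1 + Integral(a/cos(a), a)


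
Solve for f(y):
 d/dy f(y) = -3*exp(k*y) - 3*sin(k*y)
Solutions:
 f(y) = C1 - 3*exp(k*y)/k + 3*cos(k*y)/k


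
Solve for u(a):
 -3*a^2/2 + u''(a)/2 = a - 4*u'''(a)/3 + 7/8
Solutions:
 u(a) = C1 + C2*a + C3*exp(-3*a/8) + a^4/4 - 7*a^3/3 + 469*a^2/24


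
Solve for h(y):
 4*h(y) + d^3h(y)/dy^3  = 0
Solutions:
 h(y) = C3*exp(-2^(2/3)*y) + (C1*sin(2^(2/3)*sqrt(3)*y/2) + C2*cos(2^(2/3)*sqrt(3)*y/2))*exp(2^(2/3)*y/2)


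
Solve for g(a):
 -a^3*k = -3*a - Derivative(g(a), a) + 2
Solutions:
 g(a) = C1 + a^4*k/4 - 3*a^2/2 + 2*a


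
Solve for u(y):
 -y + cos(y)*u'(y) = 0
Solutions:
 u(y) = C1 + Integral(y/cos(y), y)


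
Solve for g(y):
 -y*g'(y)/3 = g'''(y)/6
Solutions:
 g(y) = C1 + Integral(C2*airyai(-2^(1/3)*y) + C3*airybi(-2^(1/3)*y), y)


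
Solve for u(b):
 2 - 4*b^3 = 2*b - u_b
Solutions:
 u(b) = C1 + b^4 + b^2 - 2*b


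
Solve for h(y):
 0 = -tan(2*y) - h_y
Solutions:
 h(y) = C1 + log(cos(2*y))/2


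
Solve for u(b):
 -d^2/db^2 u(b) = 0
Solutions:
 u(b) = C1 + C2*b


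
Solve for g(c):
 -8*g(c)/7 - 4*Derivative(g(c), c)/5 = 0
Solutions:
 g(c) = C1*exp(-10*c/7)


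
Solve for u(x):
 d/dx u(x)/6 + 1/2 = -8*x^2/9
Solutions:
 u(x) = C1 - 16*x^3/9 - 3*x


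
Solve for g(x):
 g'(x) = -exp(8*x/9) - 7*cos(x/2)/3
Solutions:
 g(x) = C1 - 9*exp(8*x/9)/8 - 14*sin(x/2)/3


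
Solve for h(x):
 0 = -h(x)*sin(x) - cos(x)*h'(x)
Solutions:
 h(x) = C1*cos(x)


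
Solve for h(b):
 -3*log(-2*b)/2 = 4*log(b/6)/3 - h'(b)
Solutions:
 h(b) = C1 + 17*b*log(b)/6 + b*(-17 - 8*log(6) + 9*log(2) + 9*I*pi)/6


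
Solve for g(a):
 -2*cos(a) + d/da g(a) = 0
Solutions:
 g(a) = C1 + 2*sin(a)


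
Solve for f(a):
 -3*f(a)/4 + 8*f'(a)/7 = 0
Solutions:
 f(a) = C1*exp(21*a/32)


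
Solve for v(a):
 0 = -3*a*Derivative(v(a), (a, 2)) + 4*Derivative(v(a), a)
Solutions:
 v(a) = C1 + C2*a^(7/3)


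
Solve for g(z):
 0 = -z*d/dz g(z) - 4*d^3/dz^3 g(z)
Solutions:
 g(z) = C1 + Integral(C2*airyai(-2^(1/3)*z/2) + C3*airybi(-2^(1/3)*z/2), z)


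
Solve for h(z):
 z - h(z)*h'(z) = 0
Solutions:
 h(z) = -sqrt(C1 + z^2)
 h(z) = sqrt(C1 + z^2)


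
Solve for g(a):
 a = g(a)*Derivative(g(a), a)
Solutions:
 g(a) = -sqrt(C1 + a^2)
 g(a) = sqrt(C1 + a^2)


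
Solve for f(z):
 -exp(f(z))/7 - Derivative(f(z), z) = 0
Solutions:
 f(z) = log(1/(C1 + z)) + log(7)


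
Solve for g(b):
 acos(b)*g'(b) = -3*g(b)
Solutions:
 g(b) = C1*exp(-3*Integral(1/acos(b), b))


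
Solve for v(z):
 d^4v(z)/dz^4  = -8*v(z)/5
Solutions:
 v(z) = (C1*sin(2^(1/4)*5^(3/4)*z/5) + C2*cos(2^(1/4)*5^(3/4)*z/5))*exp(-2^(1/4)*5^(3/4)*z/5) + (C3*sin(2^(1/4)*5^(3/4)*z/5) + C4*cos(2^(1/4)*5^(3/4)*z/5))*exp(2^(1/4)*5^(3/4)*z/5)


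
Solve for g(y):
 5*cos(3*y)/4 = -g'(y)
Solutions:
 g(y) = C1 - 5*sin(3*y)/12


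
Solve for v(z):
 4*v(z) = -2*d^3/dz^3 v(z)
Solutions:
 v(z) = C3*exp(-2^(1/3)*z) + (C1*sin(2^(1/3)*sqrt(3)*z/2) + C2*cos(2^(1/3)*sqrt(3)*z/2))*exp(2^(1/3)*z/2)


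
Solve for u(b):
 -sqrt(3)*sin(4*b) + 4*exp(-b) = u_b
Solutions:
 u(b) = C1 + sqrt(3)*cos(4*b)/4 - 4*exp(-b)


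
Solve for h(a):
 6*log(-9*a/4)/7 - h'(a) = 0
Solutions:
 h(a) = C1 + 6*a*log(-a)/7 + 6*a*(-2*log(2) - 1 + 2*log(3))/7


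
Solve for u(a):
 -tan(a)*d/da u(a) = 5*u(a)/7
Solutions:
 u(a) = C1/sin(a)^(5/7)


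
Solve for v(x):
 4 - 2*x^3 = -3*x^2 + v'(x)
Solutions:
 v(x) = C1 - x^4/2 + x^3 + 4*x


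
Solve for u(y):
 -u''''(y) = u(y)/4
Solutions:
 u(y) = (C1*sin(y/2) + C2*cos(y/2))*exp(-y/2) + (C3*sin(y/2) + C4*cos(y/2))*exp(y/2)


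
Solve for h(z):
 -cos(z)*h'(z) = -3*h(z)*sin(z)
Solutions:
 h(z) = C1/cos(z)^3


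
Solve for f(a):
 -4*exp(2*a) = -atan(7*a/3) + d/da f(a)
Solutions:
 f(a) = C1 + a*atan(7*a/3) - 2*exp(2*a) - 3*log(49*a^2 + 9)/14


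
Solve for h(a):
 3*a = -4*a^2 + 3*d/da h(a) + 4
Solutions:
 h(a) = C1 + 4*a^3/9 + a^2/2 - 4*a/3


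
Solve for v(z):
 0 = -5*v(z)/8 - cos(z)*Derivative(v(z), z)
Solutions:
 v(z) = C1*(sin(z) - 1)^(5/16)/(sin(z) + 1)^(5/16)


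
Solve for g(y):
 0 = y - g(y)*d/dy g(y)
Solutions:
 g(y) = -sqrt(C1 + y^2)
 g(y) = sqrt(C1 + y^2)


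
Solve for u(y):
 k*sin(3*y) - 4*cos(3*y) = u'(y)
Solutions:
 u(y) = C1 - k*cos(3*y)/3 - 4*sin(3*y)/3


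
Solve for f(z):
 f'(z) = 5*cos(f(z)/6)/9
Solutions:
 -5*z/9 - 3*log(sin(f(z)/6) - 1) + 3*log(sin(f(z)/6) + 1) = C1


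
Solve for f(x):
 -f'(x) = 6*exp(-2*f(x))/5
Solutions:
 f(x) = log(-sqrt(C1 - 60*x)) - log(5)
 f(x) = log(C1 - 60*x)/2 - log(5)


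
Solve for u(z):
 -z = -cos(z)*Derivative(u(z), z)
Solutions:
 u(z) = C1 + Integral(z/cos(z), z)


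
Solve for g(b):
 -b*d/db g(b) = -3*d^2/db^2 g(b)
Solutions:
 g(b) = C1 + C2*erfi(sqrt(6)*b/6)


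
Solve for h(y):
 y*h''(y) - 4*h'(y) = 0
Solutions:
 h(y) = C1 + C2*y^5


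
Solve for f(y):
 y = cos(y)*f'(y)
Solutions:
 f(y) = C1 + Integral(y/cos(y), y)


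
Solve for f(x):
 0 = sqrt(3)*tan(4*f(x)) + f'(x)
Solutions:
 f(x) = -asin(C1*exp(-4*sqrt(3)*x))/4 + pi/4
 f(x) = asin(C1*exp(-4*sqrt(3)*x))/4


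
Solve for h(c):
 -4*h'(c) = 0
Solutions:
 h(c) = C1


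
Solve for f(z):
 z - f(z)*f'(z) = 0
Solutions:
 f(z) = -sqrt(C1 + z^2)
 f(z) = sqrt(C1 + z^2)


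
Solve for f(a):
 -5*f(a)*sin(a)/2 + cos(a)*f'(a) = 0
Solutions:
 f(a) = C1/cos(a)^(5/2)


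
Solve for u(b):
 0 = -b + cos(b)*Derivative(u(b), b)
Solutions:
 u(b) = C1 + Integral(b/cos(b), b)


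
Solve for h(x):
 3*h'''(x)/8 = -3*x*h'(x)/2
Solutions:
 h(x) = C1 + Integral(C2*airyai(-2^(2/3)*x) + C3*airybi(-2^(2/3)*x), x)


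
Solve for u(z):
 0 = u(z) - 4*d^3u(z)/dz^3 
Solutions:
 u(z) = C3*exp(2^(1/3)*z/2) + (C1*sin(2^(1/3)*sqrt(3)*z/4) + C2*cos(2^(1/3)*sqrt(3)*z/4))*exp(-2^(1/3)*z/4)


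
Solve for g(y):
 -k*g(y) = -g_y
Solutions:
 g(y) = C1*exp(k*y)


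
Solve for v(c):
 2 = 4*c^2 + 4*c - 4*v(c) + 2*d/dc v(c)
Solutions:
 v(c) = C1*exp(2*c) + c^2 + 2*c + 1/2


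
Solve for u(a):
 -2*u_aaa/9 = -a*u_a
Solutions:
 u(a) = C1 + Integral(C2*airyai(6^(2/3)*a/2) + C3*airybi(6^(2/3)*a/2), a)


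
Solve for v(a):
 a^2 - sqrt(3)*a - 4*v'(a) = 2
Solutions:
 v(a) = C1 + a^3/12 - sqrt(3)*a^2/8 - a/2


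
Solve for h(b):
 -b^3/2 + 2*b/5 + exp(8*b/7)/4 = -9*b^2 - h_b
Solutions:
 h(b) = C1 + b^4/8 - 3*b^3 - b^2/5 - 7*exp(8*b/7)/32


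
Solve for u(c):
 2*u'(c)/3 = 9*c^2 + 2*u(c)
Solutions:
 u(c) = C1*exp(3*c) - 9*c^2/2 - 3*c - 1


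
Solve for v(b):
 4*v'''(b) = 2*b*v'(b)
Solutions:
 v(b) = C1 + Integral(C2*airyai(2^(2/3)*b/2) + C3*airybi(2^(2/3)*b/2), b)


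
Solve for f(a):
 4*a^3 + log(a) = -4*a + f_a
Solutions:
 f(a) = C1 + a^4 + 2*a^2 + a*log(a) - a


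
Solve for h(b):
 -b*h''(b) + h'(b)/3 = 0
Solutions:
 h(b) = C1 + C2*b^(4/3)


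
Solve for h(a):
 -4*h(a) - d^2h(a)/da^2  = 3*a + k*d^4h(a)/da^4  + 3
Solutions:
 h(a) = C1*exp(-sqrt(2)*a*sqrt((-sqrt(1 - 16*k) - 1)/k)/2) + C2*exp(sqrt(2)*a*sqrt((-sqrt(1 - 16*k) - 1)/k)/2) + C3*exp(-sqrt(2)*a*sqrt((sqrt(1 - 16*k) - 1)/k)/2) + C4*exp(sqrt(2)*a*sqrt((sqrt(1 - 16*k) - 1)/k)/2) - 3*a/4 - 3/4


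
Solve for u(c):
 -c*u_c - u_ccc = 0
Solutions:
 u(c) = C1 + Integral(C2*airyai(-c) + C3*airybi(-c), c)


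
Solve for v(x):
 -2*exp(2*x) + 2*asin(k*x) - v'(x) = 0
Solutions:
 v(x) = C1 + 2*Piecewise((x*asin(k*x) + sqrt(-k^2*x^2 + 1)/k, Ne(k, 0)), (0, True)) - exp(2*x)


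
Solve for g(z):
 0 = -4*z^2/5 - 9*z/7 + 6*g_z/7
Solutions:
 g(z) = C1 + 14*z^3/45 + 3*z^2/4


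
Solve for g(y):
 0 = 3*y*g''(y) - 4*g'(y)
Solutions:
 g(y) = C1 + C2*y^(7/3)


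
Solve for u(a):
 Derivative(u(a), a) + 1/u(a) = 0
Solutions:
 u(a) = -sqrt(C1 - 2*a)
 u(a) = sqrt(C1 - 2*a)


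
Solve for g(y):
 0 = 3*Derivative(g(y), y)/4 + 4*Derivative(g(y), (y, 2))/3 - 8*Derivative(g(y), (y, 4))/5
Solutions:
 g(y) = C1 + C2*exp(-5^(1/3)*y*(8*5^(1/3)/(sqrt(4001) + 81)^(1/3) + (sqrt(4001) + 81)^(1/3))/24)*sin(sqrt(3)*5^(1/3)*y*(-(sqrt(4001) + 81)^(1/3) + 8*5^(1/3)/(sqrt(4001) + 81)^(1/3))/24) + C3*exp(-5^(1/3)*y*(8*5^(1/3)/(sqrt(4001) + 81)^(1/3) + (sqrt(4001) + 81)^(1/3))/24)*cos(sqrt(3)*5^(1/3)*y*(-(sqrt(4001) + 81)^(1/3) + 8*5^(1/3)/(sqrt(4001) + 81)^(1/3))/24) + C4*exp(5^(1/3)*y*(8*5^(1/3)/(sqrt(4001) + 81)^(1/3) + (sqrt(4001) + 81)^(1/3))/12)


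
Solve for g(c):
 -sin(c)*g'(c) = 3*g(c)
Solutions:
 g(c) = C1*(cos(c) + 1)^(3/2)/(cos(c) - 1)^(3/2)


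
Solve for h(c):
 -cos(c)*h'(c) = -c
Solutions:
 h(c) = C1 + Integral(c/cos(c), c)


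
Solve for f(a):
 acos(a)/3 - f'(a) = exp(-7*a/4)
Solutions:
 f(a) = C1 + a*acos(a)/3 - sqrt(1 - a^2)/3 + 4*exp(-7*a/4)/7


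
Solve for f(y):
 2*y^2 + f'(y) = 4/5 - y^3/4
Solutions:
 f(y) = C1 - y^4/16 - 2*y^3/3 + 4*y/5


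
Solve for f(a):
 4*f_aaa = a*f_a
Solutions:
 f(a) = C1 + Integral(C2*airyai(2^(1/3)*a/2) + C3*airybi(2^(1/3)*a/2), a)


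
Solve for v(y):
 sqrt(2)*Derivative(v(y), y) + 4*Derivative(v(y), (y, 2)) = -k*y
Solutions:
 v(y) = C1 + C2*exp(-sqrt(2)*y/4) - sqrt(2)*k*y^2/4 + 2*k*y


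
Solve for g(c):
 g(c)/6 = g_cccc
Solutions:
 g(c) = C1*exp(-6^(3/4)*c/6) + C2*exp(6^(3/4)*c/6) + C3*sin(6^(3/4)*c/6) + C4*cos(6^(3/4)*c/6)


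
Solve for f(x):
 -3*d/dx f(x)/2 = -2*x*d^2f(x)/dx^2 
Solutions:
 f(x) = C1 + C2*x^(7/4)


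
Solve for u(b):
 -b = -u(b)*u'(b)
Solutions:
 u(b) = -sqrt(C1 + b^2)
 u(b) = sqrt(C1 + b^2)


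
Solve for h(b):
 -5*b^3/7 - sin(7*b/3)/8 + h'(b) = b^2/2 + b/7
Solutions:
 h(b) = C1 + 5*b^4/28 + b^3/6 + b^2/14 - 3*cos(7*b/3)/56


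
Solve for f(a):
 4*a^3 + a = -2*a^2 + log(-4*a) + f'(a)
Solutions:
 f(a) = C1 + a^4 + 2*a^3/3 + a^2/2 - a*log(-a) + a*(1 - 2*log(2))


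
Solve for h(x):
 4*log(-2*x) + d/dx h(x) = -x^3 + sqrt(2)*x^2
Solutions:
 h(x) = C1 - x^4/4 + sqrt(2)*x^3/3 - 4*x*log(-x) + 4*x*(1 - log(2))


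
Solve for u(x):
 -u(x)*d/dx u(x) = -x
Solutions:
 u(x) = -sqrt(C1 + x^2)
 u(x) = sqrt(C1 + x^2)


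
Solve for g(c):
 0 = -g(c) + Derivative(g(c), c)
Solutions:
 g(c) = C1*exp(c)


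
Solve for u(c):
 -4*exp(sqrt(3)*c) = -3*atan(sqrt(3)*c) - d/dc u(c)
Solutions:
 u(c) = C1 - 3*c*atan(sqrt(3)*c) + 4*sqrt(3)*exp(sqrt(3)*c)/3 + sqrt(3)*log(3*c^2 + 1)/2


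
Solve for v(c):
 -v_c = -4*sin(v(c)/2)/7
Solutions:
 -4*c/7 + log(cos(v(c)/2) - 1) - log(cos(v(c)/2) + 1) = C1


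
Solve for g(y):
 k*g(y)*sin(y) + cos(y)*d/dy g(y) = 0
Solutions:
 g(y) = C1*exp(k*log(cos(y)))


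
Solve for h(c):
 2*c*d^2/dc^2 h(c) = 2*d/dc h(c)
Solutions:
 h(c) = C1 + C2*c^2


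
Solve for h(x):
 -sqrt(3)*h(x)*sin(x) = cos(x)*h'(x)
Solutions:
 h(x) = C1*cos(x)^(sqrt(3))


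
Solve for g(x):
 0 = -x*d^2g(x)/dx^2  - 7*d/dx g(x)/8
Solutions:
 g(x) = C1 + C2*x^(1/8)


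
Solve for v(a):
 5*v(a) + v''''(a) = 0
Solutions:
 v(a) = (C1*sin(sqrt(2)*5^(1/4)*a/2) + C2*cos(sqrt(2)*5^(1/4)*a/2))*exp(-sqrt(2)*5^(1/4)*a/2) + (C3*sin(sqrt(2)*5^(1/4)*a/2) + C4*cos(sqrt(2)*5^(1/4)*a/2))*exp(sqrt(2)*5^(1/4)*a/2)


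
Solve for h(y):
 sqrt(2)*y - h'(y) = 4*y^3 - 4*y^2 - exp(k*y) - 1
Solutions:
 h(y) = C1 - y^4 + 4*y^3/3 + sqrt(2)*y^2/2 + y + exp(k*y)/k


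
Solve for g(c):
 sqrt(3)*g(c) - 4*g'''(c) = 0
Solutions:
 g(c) = C3*exp(2^(1/3)*3^(1/6)*c/2) + (C1*sin(2^(1/3)*3^(2/3)*c/4) + C2*cos(2^(1/3)*3^(2/3)*c/4))*exp(-2^(1/3)*3^(1/6)*c/4)


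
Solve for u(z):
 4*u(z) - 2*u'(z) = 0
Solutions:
 u(z) = C1*exp(2*z)


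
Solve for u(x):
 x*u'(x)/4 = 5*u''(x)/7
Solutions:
 u(x) = C1 + C2*erfi(sqrt(70)*x/20)


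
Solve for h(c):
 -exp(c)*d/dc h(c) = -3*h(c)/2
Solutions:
 h(c) = C1*exp(-3*exp(-c)/2)


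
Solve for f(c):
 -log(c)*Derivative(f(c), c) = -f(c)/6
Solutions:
 f(c) = C1*exp(li(c)/6)


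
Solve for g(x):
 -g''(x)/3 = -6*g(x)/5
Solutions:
 g(x) = C1*exp(-3*sqrt(10)*x/5) + C2*exp(3*sqrt(10)*x/5)


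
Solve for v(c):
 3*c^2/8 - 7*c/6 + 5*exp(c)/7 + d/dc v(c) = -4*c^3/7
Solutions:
 v(c) = C1 - c^4/7 - c^3/8 + 7*c^2/12 - 5*exp(c)/7


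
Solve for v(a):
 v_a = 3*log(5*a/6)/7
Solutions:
 v(a) = C1 + 3*a*log(a)/7 - 3*a*log(6)/7 - 3*a/7 + 3*a*log(5)/7


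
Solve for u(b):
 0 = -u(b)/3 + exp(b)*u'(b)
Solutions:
 u(b) = C1*exp(-exp(-b)/3)


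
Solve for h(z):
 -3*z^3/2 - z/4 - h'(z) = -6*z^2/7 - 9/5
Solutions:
 h(z) = C1 - 3*z^4/8 + 2*z^3/7 - z^2/8 + 9*z/5


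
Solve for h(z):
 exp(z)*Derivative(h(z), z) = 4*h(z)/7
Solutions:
 h(z) = C1*exp(-4*exp(-z)/7)


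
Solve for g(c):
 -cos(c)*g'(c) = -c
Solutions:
 g(c) = C1 + Integral(c/cos(c), c)


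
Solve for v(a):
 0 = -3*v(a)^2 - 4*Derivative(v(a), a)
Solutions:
 v(a) = 4/(C1 + 3*a)


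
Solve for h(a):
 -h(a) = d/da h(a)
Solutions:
 h(a) = C1*exp(-a)


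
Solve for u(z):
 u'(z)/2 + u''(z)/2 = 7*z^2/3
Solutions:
 u(z) = C1 + C2*exp(-z) + 14*z^3/9 - 14*z^2/3 + 28*z/3


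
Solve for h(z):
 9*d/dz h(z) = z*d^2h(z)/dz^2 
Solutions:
 h(z) = C1 + C2*z^10


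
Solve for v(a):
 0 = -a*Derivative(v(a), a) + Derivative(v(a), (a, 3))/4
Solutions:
 v(a) = C1 + Integral(C2*airyai(2^(2/3)*a) + C3*airybi(2^(2/3)*a), a)


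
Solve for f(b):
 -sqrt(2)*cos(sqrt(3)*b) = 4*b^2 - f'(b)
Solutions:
 f(b) = C1 + 4*b^3/3 + sqrt(6)*sin(sqrt(3)*b)/3


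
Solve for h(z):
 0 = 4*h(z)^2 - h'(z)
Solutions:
 h(z) = -1/(C1 + 4*z)


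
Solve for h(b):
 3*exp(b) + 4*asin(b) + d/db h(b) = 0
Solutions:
 h(b) = C1 - 4*b*asin(b) - 4*sqrt(1 - b^2) - 3*exp(b)


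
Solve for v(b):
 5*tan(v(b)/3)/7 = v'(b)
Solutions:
 v(b) = -3*asin(C1*exp(5*b/21)) + 3*pi
 v(b) = 3*asin(C1*exp(5*b/21))


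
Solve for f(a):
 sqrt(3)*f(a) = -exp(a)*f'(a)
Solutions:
 f(a) = C1*exp(sqrt(3)*exp(-a))


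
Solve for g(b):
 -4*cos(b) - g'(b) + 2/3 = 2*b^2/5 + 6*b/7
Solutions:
 g(b) = C1 - 2*b^3/15 - 3*b^2/7 + 2*b/3 - 4*sin(b)


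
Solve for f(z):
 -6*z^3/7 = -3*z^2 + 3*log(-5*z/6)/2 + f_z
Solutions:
 f(z) = C1 - 3*z^4/14 + z^3 - 3*z*log(-z)/2 + z*(-2*log(5) + 3/2 + log(30)/2 + log(6))


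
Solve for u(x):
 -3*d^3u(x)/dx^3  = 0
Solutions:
 u(x) = C1 + C2*x + C3*x^2


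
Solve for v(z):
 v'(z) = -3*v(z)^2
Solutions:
 v(z) = 1/(C1 + 3*z)


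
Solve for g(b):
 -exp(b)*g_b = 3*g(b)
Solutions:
 g(b) = C1*exp(3*exp(-b))


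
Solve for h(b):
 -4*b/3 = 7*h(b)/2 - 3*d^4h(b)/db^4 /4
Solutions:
 h(b) = C1*exp(-14^(1/4)*3^(3/4)*b/3) + C2*exp(14^(1/4)*3^(3/4)*b/3) + C3*sin(14^(1/4)*3^(3/4)*b/3) + C4*cos(14^(1/4)*3^(3/4)*b/3) - 8*b/21


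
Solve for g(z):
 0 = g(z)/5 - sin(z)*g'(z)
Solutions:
 g(z) = C1*(cos(z) - 1)^(1/10)/(cos(z) + 1)^(1/10)


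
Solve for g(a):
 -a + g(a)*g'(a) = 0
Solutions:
 g(a) = -sqrt(C1 + a^2)
 g(a) = sqrt(C1 + a^2)


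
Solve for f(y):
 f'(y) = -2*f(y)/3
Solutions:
 f(y) = C1*exp(-2*y/3)


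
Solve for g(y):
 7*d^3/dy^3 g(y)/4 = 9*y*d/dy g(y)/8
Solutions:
 g(y) = C1 + Integral(C2*airyai(42^(2/3)*y/14) + C3*airybi(42^(2/3)*y/14), y)


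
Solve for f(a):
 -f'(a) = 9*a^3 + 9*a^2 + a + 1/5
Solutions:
 f(a) = C1 - 9*a^4/4 - 3*a^3 - a^2/2 - a/5


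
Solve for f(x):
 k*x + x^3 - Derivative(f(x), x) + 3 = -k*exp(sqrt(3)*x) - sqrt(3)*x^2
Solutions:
 f(x) = C1 + k*x^2/2 + sqrt(3)*k*exp(sqrt(3)*x)/3 + x^4/4 + sqrt(3)*x^3/3 + 3*x


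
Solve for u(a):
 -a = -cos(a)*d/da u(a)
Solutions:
 u(a) = C1 + Integral(a/cos(a), a)


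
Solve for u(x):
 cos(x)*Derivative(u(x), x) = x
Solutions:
 u(x) = C1 + Integral(x/cos(x), x)


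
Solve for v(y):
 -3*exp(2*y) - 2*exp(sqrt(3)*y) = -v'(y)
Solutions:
 v(y) = C1 + 3*exp(2*y)/2 + 2*sqrt(3)*exp(sqrt(3)*y)/3


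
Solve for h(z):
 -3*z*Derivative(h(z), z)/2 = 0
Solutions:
 h(z) = C1


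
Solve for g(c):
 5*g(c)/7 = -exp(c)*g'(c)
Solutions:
 g(c) = C1*exp(5*exp(-c)/7)


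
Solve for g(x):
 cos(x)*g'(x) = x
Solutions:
 g(x) = C1 + Integral(x/cos(x), x)


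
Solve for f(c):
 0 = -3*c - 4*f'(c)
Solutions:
 f(c) = C1 - 3*c^2/8


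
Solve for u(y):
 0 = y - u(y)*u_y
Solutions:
 u(y) = -sqrt(C1 + y^2)
 u(y) = sqrt(C1 + y^2)


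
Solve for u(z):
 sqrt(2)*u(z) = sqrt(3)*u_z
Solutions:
 u(z) = C1*exp(sqrt(6)*z/3)


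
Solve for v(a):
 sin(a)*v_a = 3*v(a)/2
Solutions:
 v(a) = C1*(cos(a) - 1)^(3/4)/(cos(a) + 1)^(3/4)


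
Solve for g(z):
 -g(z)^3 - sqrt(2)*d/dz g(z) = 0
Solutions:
 g(z) = -sqrt(-1/(C1 - sqrt(2)*z))
 g(z) = sqrt(-1/(C1 - sqrt(2)*z))


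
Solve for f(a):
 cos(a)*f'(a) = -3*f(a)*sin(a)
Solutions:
 f(a) = C1*cos(a)^3


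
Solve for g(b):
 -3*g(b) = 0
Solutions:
 g(b) = 0


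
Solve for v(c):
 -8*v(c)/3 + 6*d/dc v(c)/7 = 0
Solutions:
 v(c) = C1*exp(28*c/9)


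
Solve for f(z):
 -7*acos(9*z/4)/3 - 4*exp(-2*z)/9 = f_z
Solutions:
 f(z) = C1 - 7*z*acos(9*z/4)/3 + 7*sqrt(16 - 81*z^2)/27 + 2*exp(-2*z)/9


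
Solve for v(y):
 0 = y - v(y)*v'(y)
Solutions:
 v(y) = -sqrt(C1 + y^2)
 v(y) = sqrt(C1 + y^2)


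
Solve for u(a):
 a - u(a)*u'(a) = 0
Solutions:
 u(a) = -sqrt(C1 + a^2)
 u(a) = sqrt(C1 + a^2)


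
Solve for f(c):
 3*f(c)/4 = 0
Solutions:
 f(c) = 0


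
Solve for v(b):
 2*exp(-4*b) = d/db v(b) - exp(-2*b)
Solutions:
 v(b) = C1 - exp(-2*b)/2 - exp(-4*b)/2


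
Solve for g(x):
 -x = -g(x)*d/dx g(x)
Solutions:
 g(x) = -sqrt(C1 + x^2)
 g(x) = sqrt(C1 + x^2)


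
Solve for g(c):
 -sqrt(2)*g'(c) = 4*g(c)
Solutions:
 g(c) = C1*exp(-2*sqrt(2)*c)


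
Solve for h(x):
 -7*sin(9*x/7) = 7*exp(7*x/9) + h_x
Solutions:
 h(x) = C1 - 9*exp(7*x/9) + 49*cos(9*x/7)/9


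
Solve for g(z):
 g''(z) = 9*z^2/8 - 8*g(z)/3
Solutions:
 g(z) = C1*sin(2*sqrt(6)*z/3) + C2*cos(2*sqrt(6)*z/3) + 27*z^2/64 - 81/256


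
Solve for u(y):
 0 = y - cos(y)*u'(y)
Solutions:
 u(y) = C1 + Integral(y/cos(y), y)


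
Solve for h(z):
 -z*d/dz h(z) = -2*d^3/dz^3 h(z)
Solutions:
 h(z) = C1 + Integral(C2*airyai(2^(2/3)*z/2) + C3*airybi(2^(2/3)*z/2), z)


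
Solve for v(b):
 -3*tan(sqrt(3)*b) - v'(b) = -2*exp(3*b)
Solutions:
 v(b) = C1 + 2*exp(3*b)/3 + sqrt(3)*log(cos(sqrt(3)*b))


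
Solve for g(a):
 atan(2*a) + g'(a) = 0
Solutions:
 g(a) = C1 - a*atan(2*a) + log(4*a^2 + 1)/4


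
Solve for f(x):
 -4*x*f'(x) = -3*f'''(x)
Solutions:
 f(x) = C1 + Integral(C2*airyai(6^(2/3)*x/3) + C3*airybi(6^(2/3)*x/3), x)


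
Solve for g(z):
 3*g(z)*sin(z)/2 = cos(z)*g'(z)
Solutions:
 g(z) = C1/cos(z)^(3/2)


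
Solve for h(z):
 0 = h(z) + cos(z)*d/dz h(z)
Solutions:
 h(z) = C1*sqrt(sin(z) - 1)/sqrt(sin(z) + 1)


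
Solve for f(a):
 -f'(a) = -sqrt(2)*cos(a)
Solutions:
 f(a) = C1 + sqrt(2)*sin(a)


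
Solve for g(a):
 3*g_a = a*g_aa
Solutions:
 g(a) = C1 + C2*a^4


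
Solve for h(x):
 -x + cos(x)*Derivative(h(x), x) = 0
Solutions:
 h(x) = C1 + Integral(x/cos(x), x)


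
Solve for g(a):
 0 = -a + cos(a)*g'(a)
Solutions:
 g(a) = C1 + Integral(a/cos(a), a)


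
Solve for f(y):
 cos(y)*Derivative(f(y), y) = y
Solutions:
 f(y) = C1 + Integral(y/cos(y), y)


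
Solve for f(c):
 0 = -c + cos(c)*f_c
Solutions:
 f(c) = C1 + Integral(c/cos(c), c)


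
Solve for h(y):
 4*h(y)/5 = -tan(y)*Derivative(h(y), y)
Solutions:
 h(y) = C1/sin(y)^(4/5)


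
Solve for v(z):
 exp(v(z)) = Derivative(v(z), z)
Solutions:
 v(z) = log(-1/(C1 + z))


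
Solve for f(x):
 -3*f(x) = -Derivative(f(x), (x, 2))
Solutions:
 f(x) = C1*exp(-sqrt(3)*x) + C2*exp(sqrt(3)*x)


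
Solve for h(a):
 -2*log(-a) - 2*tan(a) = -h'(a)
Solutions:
 h(a) = C1 + 2*a*log(-a) - 2*a - 2*log(cos(a))


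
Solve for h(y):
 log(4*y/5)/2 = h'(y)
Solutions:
 h(y) = C1 + y*log(y)/2 - y*log(5)/2 - y/2 + y*log(2)


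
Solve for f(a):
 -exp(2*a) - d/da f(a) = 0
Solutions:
 f(a) = C1 - exp(2*a)/2


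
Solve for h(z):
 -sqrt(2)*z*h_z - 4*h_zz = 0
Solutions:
 h(z) = C1 + C2*erf(2^(3/4)*z/4)


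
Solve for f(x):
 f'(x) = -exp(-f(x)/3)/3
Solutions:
 f(x) = 3*log(C1 - x/9)


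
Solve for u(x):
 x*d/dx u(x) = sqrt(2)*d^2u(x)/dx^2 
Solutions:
 u(x) = C1 + C2*erfi(2^(1/4)*x/2)


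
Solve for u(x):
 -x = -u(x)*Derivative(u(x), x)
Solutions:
 u(x) = -sqrt(C1 + x^2)
 u(x) = sqrt(C1 + x^2)


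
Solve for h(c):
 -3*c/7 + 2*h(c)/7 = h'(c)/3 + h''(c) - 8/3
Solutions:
 h(c) = C1*exp(c*(-7 + sqrt(553))/42) + C2*exp(-c*(7 + sqrt(553))/42) + 3*c/2 - 91/12


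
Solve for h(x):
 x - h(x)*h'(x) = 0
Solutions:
 h(x) = -sqrt(C1 + x^2)
 h(x) = sqrt(C1 + x^2)


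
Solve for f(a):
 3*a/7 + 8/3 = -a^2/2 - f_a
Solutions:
 f(a) = C1 - a^3/6 - 3*a^2/14 - 8*a/3


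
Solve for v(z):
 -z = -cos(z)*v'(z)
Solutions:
 v(z) = C1 + Integral(z/cos(z), z)


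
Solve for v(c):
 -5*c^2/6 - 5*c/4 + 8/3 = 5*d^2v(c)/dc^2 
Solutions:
 v(c) = C1 + C2*c - c^4/72 - c^3/24 + 4*c^2/15


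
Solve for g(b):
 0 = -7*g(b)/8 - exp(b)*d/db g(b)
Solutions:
 g(b) = C1*exp(7*exp(-b)/8)


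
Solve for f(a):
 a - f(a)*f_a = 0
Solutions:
 f(a) = -sqrt(C1 + a^2)
 f(a) = sqrt(C1 + a^2)


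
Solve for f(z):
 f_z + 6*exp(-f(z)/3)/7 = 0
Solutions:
 f(z) = 3*log(C1 - 2*z/7)


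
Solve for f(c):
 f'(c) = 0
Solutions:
 f(c) = C1


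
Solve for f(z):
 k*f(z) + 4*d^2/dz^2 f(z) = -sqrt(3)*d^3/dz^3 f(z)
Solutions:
 f(z) = C1*exp(z*(2^(2/3)*sqrt(3)*(81*k + sqrt((81*k + 128)^2 - 16384) + 128)^(1/3) - 3*2^(2/3)*I*(81*k + sqrt((81*k + 128)^2 - 16384) + 128)^(1/3) - 16*sqrt(3) - 384*2^(1/3)/((-sqrt(3) + 3*I)*(81*k + sqrt((81*k + 128)^2 - 16384) + 128)^(1/3)))/36) + C2*exp(z*(2^(2/3)*sqrt(3)*(81*k + sqrt((81*k + 128)^2 - 16384) + 128)^(1/3) + 3*2^(2/3)*I*(81*k + sqrt((81*k + 128)^2 - 16384) + 128)^(1/3) - 16*sqrt(3) + 384*2^(1/3)/((sqrt(3) + 3*I)*(81*k + sqrt((81*k + 128)^2 - 16384) + 128)^(1/3)))/36) + C3*exp(-sqrt(3)*z*(2^(2/3)*(81*k + sqrt((81*k + 128)^2 - 16384) + 128)^(1/3) + 8 + 32*2^(1/3)/(81*k + sqrt((81*k + 128)^2 - 16384) + 128)^(1/3))/18)


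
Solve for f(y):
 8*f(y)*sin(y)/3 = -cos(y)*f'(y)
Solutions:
 f(y) = C1*cos(y)^(8/3)


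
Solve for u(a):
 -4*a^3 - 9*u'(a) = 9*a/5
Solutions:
 u(a) = C1 - a^4/9 - a^2/10


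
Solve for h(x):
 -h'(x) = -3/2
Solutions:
 h(x) = C1 + 3*x/2


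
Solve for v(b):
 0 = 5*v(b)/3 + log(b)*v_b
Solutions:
 v(b) = C1*exp(-5*li(b)/3)


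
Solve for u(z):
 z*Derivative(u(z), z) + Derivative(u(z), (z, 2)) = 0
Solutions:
 u(z) = C1 + C2*erf(sqrt(2)*z/2)


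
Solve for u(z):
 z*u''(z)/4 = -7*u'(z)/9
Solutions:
 u(z) = C1 + C2/z^(19/9)


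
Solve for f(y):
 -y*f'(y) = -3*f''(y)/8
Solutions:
 f(y) = C1 + C2*erfi(2*sqrt(3)*y/3)


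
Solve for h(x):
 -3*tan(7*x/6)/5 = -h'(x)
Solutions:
 h(x) = C1 - 18*log(cos(7*x/6))/35


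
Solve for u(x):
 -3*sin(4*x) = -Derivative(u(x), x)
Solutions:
 u(x) = C1 - 3*cos(4*x)/4


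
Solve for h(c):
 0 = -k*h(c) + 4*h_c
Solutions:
 h(c) = C1*exp(c*k/4)


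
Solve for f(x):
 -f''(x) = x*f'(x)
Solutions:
 f(x) = C1 + C2*erf(sqrt(2)*x/2)


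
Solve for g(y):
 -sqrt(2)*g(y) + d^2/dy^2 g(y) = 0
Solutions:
 g(y) = C1*exp(-2^(1/4)*y) + C2*exp(2^(1/4)*y)


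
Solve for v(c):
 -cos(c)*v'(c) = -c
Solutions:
 v(c) = C1 + Integral(c/cos(c), c)


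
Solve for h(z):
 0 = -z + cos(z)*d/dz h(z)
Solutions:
 h(z) = C1 + Integral(z/cos(z), z)


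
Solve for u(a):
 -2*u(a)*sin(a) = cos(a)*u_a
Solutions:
 u(a) = C1*cos(a)^2


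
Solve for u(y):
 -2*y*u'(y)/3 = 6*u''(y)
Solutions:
 u(y) = C1 + C2*erf(sqrt(2)*y/6)


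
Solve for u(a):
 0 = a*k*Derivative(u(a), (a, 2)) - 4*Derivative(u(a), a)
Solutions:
 u(a) = C1 + a^(((re(k) + 4)*re(k) + im(k)^2)/(re(k)^2 + im(k)^2))*(C2*sin(4*log(a)*Abs(im(k))/(re(k)^2 + im(k)^2)) + C3*cos(4*log(a)*im(k)/(re(k)^2 + im(k)^2)))


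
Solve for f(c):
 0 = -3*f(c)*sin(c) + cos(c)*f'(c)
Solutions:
 f(c) = C1/cos(c)^3


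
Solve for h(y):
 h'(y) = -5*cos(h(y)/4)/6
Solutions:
 5*y/6 - 2*log(sin(h(y)/4) - 1) + 2*log(sin(h(y)/4) + 1) = C1


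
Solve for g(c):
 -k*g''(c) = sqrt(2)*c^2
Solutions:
 g(c) = C1 + C2*c - sqrt(2)*c^4/(12*k)


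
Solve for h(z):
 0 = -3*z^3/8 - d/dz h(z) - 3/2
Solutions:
 h(z) = C1 - 3*z^4/32 - 3*z/2


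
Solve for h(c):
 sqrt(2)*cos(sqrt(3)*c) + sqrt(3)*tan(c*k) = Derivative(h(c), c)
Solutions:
 h(c) = C1 + sqrt(3)*Piecewise((-log(cos(c*k))/k, Ne(k, 0)), (0, True)) + sqrt(6)*sin(sqrt(3)*c)/3


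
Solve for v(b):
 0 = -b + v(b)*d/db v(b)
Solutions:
 v(b) = -sqrt(C1 + b^2)
 v(b) = sqrt(C1 + b^2)


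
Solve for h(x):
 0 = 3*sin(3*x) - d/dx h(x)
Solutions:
 h(x) = C1 - cos(3*x)


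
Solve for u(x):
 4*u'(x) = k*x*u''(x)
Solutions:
 u(x) = C1 + x^(((re(k) + 4)*re(k) + im(k)^2)/(re(k)^2 + im(k)^2))*(C2*sin(4*log(x)*Abs(im(k))/(re(k)^2 + im(k)^2)) + C3*cos(4*log(x)*im(k)/(re(k)^2 + im(k)^2)))


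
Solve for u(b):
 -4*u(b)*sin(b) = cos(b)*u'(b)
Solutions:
 u(b) = C1*cos(b)^4


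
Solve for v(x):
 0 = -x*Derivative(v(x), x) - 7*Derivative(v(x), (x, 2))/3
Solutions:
 v(x) = C1 + C2*erf(sqrt(42)*x/14)


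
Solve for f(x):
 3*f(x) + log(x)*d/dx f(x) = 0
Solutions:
 f(x) = C1*exp(-3*li(x))


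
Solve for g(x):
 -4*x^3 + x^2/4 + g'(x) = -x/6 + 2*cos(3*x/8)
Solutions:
 g(x) = C1 + x^4 - x^3/12 - x^2/12 + 16*sin(3*x/8)/3


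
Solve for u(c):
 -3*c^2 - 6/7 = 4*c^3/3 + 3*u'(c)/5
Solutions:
 u(c) = C1 - 5*c^4/9 - 5*c^3/3 - 10*c/7


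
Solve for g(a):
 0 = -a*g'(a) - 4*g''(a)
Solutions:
 g(a) = C1 + C2*erf(sqrt(2)*a/4)


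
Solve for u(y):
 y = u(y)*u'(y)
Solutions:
 u(y) = -sqrt(C1 + y^2)
 u(y) = sqrt(C1 + y^2)


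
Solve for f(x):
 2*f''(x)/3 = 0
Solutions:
 f(x) = C1 + C2*x


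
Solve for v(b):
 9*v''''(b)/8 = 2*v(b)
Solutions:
 v(b) = C1*exp(-2*sqrt(3)*b/3) + C2*exp(2*sqrt(3)*b/3) + C3*sin(2*sqrt(3)*b/3) + C4*cos(2*sqrt(3)*b/3)


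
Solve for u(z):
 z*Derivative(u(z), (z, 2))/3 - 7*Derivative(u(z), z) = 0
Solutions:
 u(z) = C1 + C2*z^22


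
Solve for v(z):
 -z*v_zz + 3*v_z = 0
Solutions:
 v(z) = C1 + C2*z^4


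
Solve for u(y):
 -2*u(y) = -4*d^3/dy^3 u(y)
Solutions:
 u(y) = C3*exp(2^(2/3)*y/2) + (C1*sin(2^(2/3)*sqrt(3)*y/4) + C2*cos(2^(2/3)*sqrt(3)*y/4))*exp(-2^(2/3)*y/4)


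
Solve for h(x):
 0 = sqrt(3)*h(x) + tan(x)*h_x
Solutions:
 h(x) = C1/sin(x)^(sqrt(3))


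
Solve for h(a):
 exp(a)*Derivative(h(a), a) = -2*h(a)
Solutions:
 h(a) = C1*exp(2*exp(-a))


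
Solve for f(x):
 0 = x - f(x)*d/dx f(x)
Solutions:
 f(x) = -sqrt(C1 + x^2)
 f(x) = sqrt(C1 + x^2)


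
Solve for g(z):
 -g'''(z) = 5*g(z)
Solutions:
 g(z) = C3*exp(-5^(1/3)*z) + (C1*sin(sqrt(3)*5^(1/3)*z/2) + C2*cos(sqrt(3)*5^(1/3)*z/2))*exp(5^(1/3)*z/2)


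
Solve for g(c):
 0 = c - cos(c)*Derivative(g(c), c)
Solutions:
 g(c) = C1 + Integral(c/cos(c), c)


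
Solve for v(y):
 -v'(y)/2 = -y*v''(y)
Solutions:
 v(y) = C1 + C2*y^(3/2)


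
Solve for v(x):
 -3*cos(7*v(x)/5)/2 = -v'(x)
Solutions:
 -3*x/2 - 5*log(sin(7*v(x)/5) - 1)/14 + 5*log(sin(7*v(x)/5) + 1)/14 = C1


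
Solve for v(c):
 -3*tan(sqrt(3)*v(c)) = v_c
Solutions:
 v(c) = sqrt(3)*(pi - asin(C1*exp(-3*sqrt(3)*c)))/3
 v(c) = sqrt(3)*asin(C1*exp(-3*sqrt(3)*c))/3


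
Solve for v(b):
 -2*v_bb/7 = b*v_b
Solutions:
 v(b) = C1 + C2*erf(sqrt(7)*b/2)


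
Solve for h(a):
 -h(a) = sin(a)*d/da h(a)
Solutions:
 h(a) = C1*sqrt(cos(a) + 1)/sqrt(cos(a) - 1)


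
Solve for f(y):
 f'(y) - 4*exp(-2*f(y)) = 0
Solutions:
 f(y) = log(-sqrt(C1 + 8*y))
 f(y) = log(C1 + 8*y)/2


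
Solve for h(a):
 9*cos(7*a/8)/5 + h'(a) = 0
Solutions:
 h(a) = C1 - 72*sin(7*a/8)/35


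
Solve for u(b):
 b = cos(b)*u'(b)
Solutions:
 u(b) = C1 + Integral(b/cos(b), b)


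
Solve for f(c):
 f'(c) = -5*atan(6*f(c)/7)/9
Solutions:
 Integral(1/atan(6*_y/7), (_y, f(c))) = C1 - 5*c/9


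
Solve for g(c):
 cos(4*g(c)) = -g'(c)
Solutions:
 g(c) = -asin((C1 + exp(8*c))/(C1 - exp(8*c)))/4 + pi/4
 g(c) = asin((C1 + exp(8*c))/(C1 - exp(8*c)))/4


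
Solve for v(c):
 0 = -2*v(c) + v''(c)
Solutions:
 v(c) = C1*exp(-sqrt(2)*c) + C2*exp(sqrt(2)*c)


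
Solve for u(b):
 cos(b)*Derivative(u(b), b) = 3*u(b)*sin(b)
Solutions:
 u(b) = C1/cos(b)^3


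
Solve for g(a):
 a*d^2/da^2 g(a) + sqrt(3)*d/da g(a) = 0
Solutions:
 g(a) = C1 + C2*a^(1 - sqrt(3))


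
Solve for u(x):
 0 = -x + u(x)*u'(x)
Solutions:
 u(x) = -sqrt(C1 + x^2)
 u(x) = sqrt(C1 + x^2)
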